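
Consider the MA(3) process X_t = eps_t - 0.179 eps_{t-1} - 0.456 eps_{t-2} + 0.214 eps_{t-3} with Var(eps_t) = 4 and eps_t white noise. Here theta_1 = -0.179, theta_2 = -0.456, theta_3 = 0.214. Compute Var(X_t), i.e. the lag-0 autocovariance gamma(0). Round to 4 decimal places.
\gamma(0) = 5.1431

For an MA(q) process X_t = eps_t + sum_i theta_i eps_{t-i} with
Var(eps_t) = sigma^2, the variance is
  gamma(0) = sigma^2 * (1 + sum_i theta_i^2).
  sum_i theta_i^2 = (-0.179)^2 + (-0.456)^2 + (0.214)^2 = 0.032041 + 0.207936 + 0.045796 = 0.285773.
  gamma(0) = 4 * (1 + 0.285773) = 4 * 1.285773 = 5.143092, which rounds to 5.1431.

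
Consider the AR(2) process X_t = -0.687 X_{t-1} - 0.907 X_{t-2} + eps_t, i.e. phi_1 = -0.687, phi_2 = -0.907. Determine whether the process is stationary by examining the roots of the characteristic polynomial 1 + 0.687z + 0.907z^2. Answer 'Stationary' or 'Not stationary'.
\text{Stationary}

The AR(p) characteristic polynomial is P(z) = 1 + 0.687z + 0.907z^2.
Stationarity requires all roots to lie outside the unit circle, i.e. |z| > 1 for every root.
Set 1 + (0.687) z + (0.907) z^2 = 0, i.e. a z^2 + b z + c = 0 with a = 0.907, b = 0.687, c = 1.
Discriminant D = b^2 - 4ac = (0.687)^2 - 4*(0.907)*1 = 0.471969 - (3.628) = -3.156031.
D < 0, so the roots are the complex-conjugate pair z = (-b +/- i sqrt(-D)) / (2a) = -0.3787 +/- 0.9793i.
For a conjugate pair |z|^2 = z * conj(z) = (product of roots) = c/a = 1/(0.907) = 1.102536, so |z| = sqrt(1.102536) = 1.05 for both roots.
Moduli of all roots: 1.0500, 1.0500.
All moduli strictly greater than 1? Yes.
Verdict: Stationary.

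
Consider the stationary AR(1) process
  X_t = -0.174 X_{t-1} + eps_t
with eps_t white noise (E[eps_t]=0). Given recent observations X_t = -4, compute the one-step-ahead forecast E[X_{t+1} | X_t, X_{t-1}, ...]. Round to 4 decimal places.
E[X_{t+1} \mid \mathcal F_t] = 0.6960

For an AR(p) model X_t = c + sum_i phi_i X_{t-i} + eps_t, the
one-step-ahead conditional mean is
  E[X_{t+1} | X_t, ...] = c + sum_i phi_i X_{t+1-i}.
Substitute known values:
  E[X_{t+1} | ...] = (-0.174) * (-4)
                   = 0.6960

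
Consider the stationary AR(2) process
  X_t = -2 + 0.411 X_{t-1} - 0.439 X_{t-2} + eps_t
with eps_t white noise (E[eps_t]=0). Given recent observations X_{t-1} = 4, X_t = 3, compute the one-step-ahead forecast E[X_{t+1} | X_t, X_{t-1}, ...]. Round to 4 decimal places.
E[X_{t+1} \mid \mathcal F_t] = -2.5230

For an AR(p) model X_t = c + sum_i phi_i X_{t-i} + eps_t, the
one-step-ahead conditional mean is
  E[X_{t+1} | X_t, ...] = c + sum_i phi_i X_{t+1-i}.
Substitute known values:
  E[X_{t+1} | ...] = -2 + (0.411) * (3) + (-0.439) * (4)
                   = -2.5230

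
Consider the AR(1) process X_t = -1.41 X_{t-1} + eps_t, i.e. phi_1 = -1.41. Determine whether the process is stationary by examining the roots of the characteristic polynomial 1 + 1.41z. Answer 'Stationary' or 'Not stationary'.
\text{Not stationary}

The AR(p) characteristic polynomial is P(z) = 1 + 1.41z.
Stationarity requires all roots to lie outside the unit circle, i.e. |z| > 1 for every root.
This is linear in z: 1 + (1.41) z = 0  =>  z = -1/(1.41) = -0.70922,  |z| = 0.70922.
Moduli of all roots: 0.7092.
All moduli strictly greater than 1? No.
Verdict: Not stationary.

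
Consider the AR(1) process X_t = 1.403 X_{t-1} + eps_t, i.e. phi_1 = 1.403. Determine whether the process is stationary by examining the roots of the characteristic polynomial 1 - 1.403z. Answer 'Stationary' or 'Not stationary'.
\text{Not stationary}

The AR(p) characteristic polynomial is P(z) = 1 - 1.403z.
Stationarity requires all roots to lie outside the unit circle, i.e. |z| > 1 for every root.
This is linear in z: 1 + (-1.403) z = 0  =>  z = -1/(-1.403) = 0.712758,  |z| = 0.712758.
Moduli of all roots: 0.7128.
All moduli strictly greater than 1? No.
Verdict: Not stationary.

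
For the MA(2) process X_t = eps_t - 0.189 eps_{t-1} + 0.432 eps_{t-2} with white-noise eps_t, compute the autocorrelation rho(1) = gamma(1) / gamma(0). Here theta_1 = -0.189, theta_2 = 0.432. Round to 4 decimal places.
\rho(1) = -0.2214

For an MA(q) process with theta_0 = 1, the autocovariance is
  gamma(k) = sigma^2 * sum_{i=0..q-k} theta_i * theta_{i+k},
and rho(k) = gamma(k) / gamma(0). Sigma^2 cancels.
  numerator   = (1)*(-0.189) + (-0.189)*(0.432) = -0.270648.
  denominator = (1)^2 + (-0.189)^2 + (0.432)^2 = 1.222345.
  rho(1) = -0.270648 / 1.222345 = -0.2214.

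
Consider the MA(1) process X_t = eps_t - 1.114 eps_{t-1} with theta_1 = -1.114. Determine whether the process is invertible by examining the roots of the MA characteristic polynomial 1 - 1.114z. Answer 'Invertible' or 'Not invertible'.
\text{Not invertible}

The MA(q) characteristic polynomial is P(z) = 1 - 1.114z.
Invertibility requires all roots to lie outside the unit circle, i.e. |z| > 1 for every root.
This is linear in z: 1 + (-1.114) z = 0  =>  z = -1/(-1.114) = 0.897666,  |z| = 0.897666.
Moduli of all roots: 0.8977.
All moduli strictly greater than 1? No.
Verdict: Not invertible.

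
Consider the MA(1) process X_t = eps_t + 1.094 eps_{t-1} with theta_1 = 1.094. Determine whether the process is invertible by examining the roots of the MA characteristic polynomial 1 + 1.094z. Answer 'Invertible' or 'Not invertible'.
\text{Not invertible}

The MA(q) characteristic polynomial is P(z) = 1 + 1.094z.
Invertibility requires all roots to lie outside the unit circle, i.e. |z| > 1 for every root.
This is linear in z: 1 + (1.094) z = 0  =>  z = -1/(1.094) = -0.914077,  |z| = 0.914077.
Moduli of all roots: 0.9141.
All moduli strictly greater than 1? No.
Verdict: Not invertible.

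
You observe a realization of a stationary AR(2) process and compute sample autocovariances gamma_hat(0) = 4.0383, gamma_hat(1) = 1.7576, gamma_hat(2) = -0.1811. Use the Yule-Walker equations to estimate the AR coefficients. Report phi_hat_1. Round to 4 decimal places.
\hat\phi_{1} = 0.5610

The Yule-Walker equations for an AR(p) process read, in matrix form,
  Gamma_p phi = r_p,   with   (Gamma_p)_{ij} = gamma(|i - j|),
                       (r_p)_i = gamma(i),   i,j = 1..p.
Substitute the sample gammas (Toeplitz matrix and right-hand side of size 2):
  Gamma_p = [[4.0383, 1.7576], [1.7576, 4.0383]]
  r_p     = [1.7576, -0.1811]
Written out:
  4.0383 phi_1 + 1.7576 phi_2 = 1.7576
  1.7576 phi_1 + 4.0383 phi_2 = -0.1811
Solve by Cramer's rule:
  det = gamma(0)^2 - gamma(1)^2 = (4.0383)^2 - (1.7576)^2 = 16.30786689 - 3.08915776 = 13.21870913
  phi_hat_1 = [gamma(1) gamma(0) - gamma(1) gamma(2)] / det = [(1.7576)(4.0383) - (1.7576)(-0.1811)] / 13.21870913 = 7.41601744 / 13.21870913 = 0.561
  phi_hat_2 = [gamma(0) gamma(2) - gamma(1)^2] / det = [(4.0383)(-0.1811) - (1.7576)^2] / 13.21870913 = -3.82049389 / 13.21870913 = -0.289
So phi_hat = [0.5610, -0.2890].
Therefore phi_hat_1 = 0.5610.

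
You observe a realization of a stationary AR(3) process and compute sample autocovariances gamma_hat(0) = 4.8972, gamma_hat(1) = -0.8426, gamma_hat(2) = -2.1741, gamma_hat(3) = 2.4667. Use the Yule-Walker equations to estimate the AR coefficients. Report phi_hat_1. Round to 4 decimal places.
\hat\phi_{1} = -0.0540

The Yule-Walker equations for an AR(p) process read, in matrix form,
  Gamma_p phi = r_p,   with   (Gamma_p)_{ij} = gamma(|i - j|),
                       (r_p)_i = gamma(i),   i,j = 1..p.
Substitute the sample gammas (Toeplitz matrix and right-hand side of size 3):
  Gamma_p = [[4.8972, -0.8426, -2.1741], [-0.8426, 4.8972, -0.8426], [-2.1741, -0.8426, 4.8972]]
  r_p     = [-0.8426, -2.1741, 2.4667]
Written out (R1..R3):
  (R1) 4.8972 phi_1 - 0.8426 phi_2 - 2.1741 phi_3 = -0.8426
  (R2) -0.8426 phi_1 + 4.8972 phi_2 - 0.8426 phi_3 = -2.1741
  (R3) -2.1741 phi_1 - 0.8426 phi_2 + 4.8972 phi_3 = 2.4667
Gaussian elimination:
  R2 <- R2 - (-0.8426/4.8972) R1 = R2 - (-0.172058) R1:  4.752224 phi_2 - 1.21667 phi_3 = -2.319076
  R3 <- R3 - (-2.1741/4.8972) R1 = R3 - (-0.443948) R1:  -1.21667 phi_2 + 3.932014 phi_3 = 2.09263
  R3 <- R3 - (-1.21667/4.752224) R2 = R3 - (-0.256021) R2:  3.62052 phi_3 = 1.498897
Back-substitution:
  phi_hat_3 = 1.498897 / 3.62052 = 0.414001
  phi_hat_2 = (-2.319076 - (-1.21667)(0.414001)) / 4.752224 = -0.382005
  phi_hat_1 = (-0.8426 - (-0.8426)(-0.382005) - (-2.1741)(0.414001)) / 4.8972 = -0.05399
So phi_hat = [-0.0540, -0.3820, 0.4140].
Therefore phi_hat_1 = -0.0540.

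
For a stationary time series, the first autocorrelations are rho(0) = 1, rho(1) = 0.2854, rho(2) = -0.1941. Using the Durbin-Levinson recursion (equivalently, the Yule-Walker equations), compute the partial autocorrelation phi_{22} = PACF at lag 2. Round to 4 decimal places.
\phi_{22} = -0.3000

The PACF at lag k is phi_{kk}, the last component of the solution
to the Yule-Walker system G_k phi = r_k where
  (G_k)_{ij} = rho(|i - j|), (r_k)_i = rho(i), i,j = 1..k.
Equivalently, Durbin-Levinson gives phi_{kk} iteratively:
  phi_{11} = rho(1)
  phi_{kk} = [rho(k) - sum_{j=1..k-1} phi_{k-1,j} rho(k-j)]
            / [1 - sum_{j=1..k-1} phi_{k-1,j} rho(j)],
  phi_{k,j} = phi_{k-1,j} - phi_{kk} phi_{k-1,k-j},  j = 1..k-1.
Step k = 1:
  phi_11 = rho(1) = 0.2854.
Step k = 2:
  phi_22 = [rho(2) - phi_11 rho(1)] / [1 - phi_11 rho(1)] = [-0.1941 - (0.2854)(0.2854)] / [1 - (0.2854)(0.2854)]
         = -0.27555316 / 0.91854684 = -0.3.
Therefore phi_{22} = -0.3000.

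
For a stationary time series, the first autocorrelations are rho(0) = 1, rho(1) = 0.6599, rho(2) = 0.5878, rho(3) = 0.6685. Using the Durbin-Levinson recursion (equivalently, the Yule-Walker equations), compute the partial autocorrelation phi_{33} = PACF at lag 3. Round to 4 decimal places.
\phi_{33} = 0.3959

The PACF at lag k is phi_{kk}, the last component of the solution
to the Yule-Walker system G_k phi = r_k where
  (G_k)_{ij} = rho(|i - j|), (r_k)_i = rho(i), i,j = 1..k.
Equivalently, Durbin-Levinson gives phi_{kk} iteratively:
  phi_{11} = rho(1)
  phi_{kk} = [rho(k) - sum_{j=1..k-1} phi_{k-1,j} rho(k-j)]
            / [1 - sum_{j=1..k-1} phi_{k-1,j} rho(j)],
  phi_{k,j} = phi_{k-1,j} - phi_{kk} phi_{k-1,k-j},  j = 1..k-1.
Step k = 1:
  phi_11 = rho(1) = 0.6599.
Step k = 2:
  phi_22 = [rho(2) - phi_11 rho(1)] / [1 - phi_11 rho(1)] = [0.5878 - (0.6599)(0.6599)] / [1 - (0.6599)(0.6599)]
         = 0.15233199 / 0.56453199 = 0.269838.
  Update: phi_21 = phi_11 - phi_22 phi_11 = 0.6599 - (0.269838)(0.6599) = 0.481834.
Step k = 3:
  phi_33 = [rho(3) - phi_21 rho(2) - phi_22 rho(1)] / [1 - phi_21 rho(1) - phi_22 rho(2)]
    numerator   = 0.6685 - (0.481834)(0.5878) - (0.269838)(0.6599) = 0.20721203
    denominator = 1 - (0.481834)(0.6599) - (0.269838)(0.5878) = 0.52342708
  phi_33 = 0.20721203 / 0.52342708 = 0.3959.
Therefore phi_{33} = 0.3959.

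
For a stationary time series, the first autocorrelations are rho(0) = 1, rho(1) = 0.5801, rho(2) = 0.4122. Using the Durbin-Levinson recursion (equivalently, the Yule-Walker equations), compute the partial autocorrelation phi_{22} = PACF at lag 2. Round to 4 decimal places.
\phi_{22} = 0.1141

The PACF at lag k is phi_{kk}, the last component of the solution
to the Yule-Walker system G_k phi = r_k where
  (G_k)_{ij} = rho(|i - j|), (r_k)_i = rho(i), i,j = 1..k.
Equivalently, Durbin-Levinson gives phi_{kk} iteratively:
  phi_{11} = rho(1)
  phi_{kk} = [rho(k) - sum_{j=1..k-1} phi_{k-1,j} rho(k-j)]
            / [1 - sum_{j=1..k-1} phi_{k-1,j} rho(j)],
  phi_{k,j} = phi_{k-1,j} - phi_{kk} phi_{k-1,k-j},  j = 1..k-1.
Step k = 1:
  phi_11 = rho(1) = 0.5801.
Step k = 2:
  phi_22 = [rho(2) - phi_11 rho(1)] / [1 - phi_11 rho(1)] = [0.4122 - (0.5801)(0.5801)] / [1 - (0.5801)(0.5801)]
         = 0.07568399 / 0.66348399 = 0.1141.
Therefore phi_{22} = 0.1141.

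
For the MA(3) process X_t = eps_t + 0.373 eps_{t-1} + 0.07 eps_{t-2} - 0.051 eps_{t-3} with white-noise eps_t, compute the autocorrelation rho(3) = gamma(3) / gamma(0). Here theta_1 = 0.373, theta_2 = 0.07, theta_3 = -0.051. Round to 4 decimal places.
\rho(3) = -0.0445

For an MA(q) process with theta_0 = 1, the autocovariance is
  gamma(k) = sigma^2 * sum_{i=0..q-k} theta_i * theta_{i+k},
and rho(k) = gamma(k) / gamma(0). Sigma^2 cancels.
  numerator   = (1)*(-0.051) = -0.051.
  denominator = (1)^2 + (0.373)^2 + (0.07)^2 + (-0.051)^2 = 1.14663.
  rho(3) = -0.051 / 1.14663 = -0.0445.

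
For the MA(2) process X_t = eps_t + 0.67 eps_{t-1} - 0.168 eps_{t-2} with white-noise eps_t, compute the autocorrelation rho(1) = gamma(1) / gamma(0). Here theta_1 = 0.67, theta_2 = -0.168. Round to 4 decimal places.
\rho(1) = 0.3774

For an MA(q) process with theta_0 = 1, the autocovariance is
  gamma(k) = sigma^2 * sum_{i=0..q-k} theta_i * theta_{i+k},
and rho(k) = gamma(k) / gamma(0). Sigma^2 cancels.
  numerator   = (1)*(0.67) + (0.67)*(-0.168) = 0.55744.
  denominator = (1)^2 + (0.67)^2 + (-0.168)^2 = 1.477124.
  rho(1) = 0.55744 / 1.477124 = 0.3774.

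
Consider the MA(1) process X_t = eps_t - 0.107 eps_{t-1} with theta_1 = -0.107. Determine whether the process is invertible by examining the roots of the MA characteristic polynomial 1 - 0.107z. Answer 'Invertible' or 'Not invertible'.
\text{Invertible}

The MA(q) characteristic polynomial is P(z) = 1 - 0.107z.
Invertibility requires all roots to lie outside the unit circle, i.e. |z| > 1 for every root.
This is linear in z: 1 + (-0.107) z = 0  =>  z = -1/(-0.107) = 9.345794,  |z| = 9.345794.
Moduli of all roots: 9.3458.
All moduli strictly greater than 1? Yes.
Verdict: Invertible.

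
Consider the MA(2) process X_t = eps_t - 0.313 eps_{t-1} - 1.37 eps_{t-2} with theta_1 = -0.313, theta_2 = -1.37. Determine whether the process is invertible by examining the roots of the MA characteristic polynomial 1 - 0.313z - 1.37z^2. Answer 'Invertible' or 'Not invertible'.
\text{Not invertible}

The MA(q) characteristic polynomial is P(z) = 1 - 0.313z - 1.37z^2.
Invertibility requires all roots to lie outside the unit circle, i.e. |z| > 1 for every root.
Set 1 + (-0.313) z + (-1.37) z^2 = 0, i.e. a z^2 + b z + c = 0 with a = -1.37, b = -0.313, c = 1.
Discriminant D = b^2 - 4ac = (-0.313)^2 - 4*(-1.37)*1 = 0.097969 - (-5.48) = 5.577969.
D >= 0, so the roots are real: z = (-b +/- sqrt(D)) / (2a) = (0.313 +/- 2.361772) / (-2.74).
  z_1 = (0.313 + 2.361772) / (-2.74) = -0.9762,   |z_1| = 0.9762.
  z_2 = (0.313 - 2.361772) / (-2.74) = 0.7477,   |z_2| = 0.7477.
Moduli of all roots: 0.9762, 0.7477.
All moduli strictly greater than 1? No.
Verdict: Not invertible.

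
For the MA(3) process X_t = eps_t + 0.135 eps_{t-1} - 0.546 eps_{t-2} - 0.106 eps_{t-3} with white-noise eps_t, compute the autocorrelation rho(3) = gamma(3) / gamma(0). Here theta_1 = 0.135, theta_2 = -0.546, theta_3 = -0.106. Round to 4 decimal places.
\rho(3) = -0.0798

For an MA(q) process with theta_0 = 1, the autocovariance is
  gamma(k) = sigma^2 * sum_{i=0..q-k} theta_i * theta_{i+k},
and rho(k) = gamma(k) / gamma(0). Sigma^2 cancels.
  numerator   = (1)*(-0.106) = -0.106.
  denominator = (1)^2 + (0.135)^2 + (-0.546)^2 + (-0.106)^2 = 1.327577.
  rho(3) = -0.106 / 1.327577 = -0.0798.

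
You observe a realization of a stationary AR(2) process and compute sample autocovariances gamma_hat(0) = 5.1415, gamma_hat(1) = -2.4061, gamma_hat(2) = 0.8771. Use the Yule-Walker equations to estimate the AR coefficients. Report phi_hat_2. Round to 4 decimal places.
\hat\phi_{2} = -0.0620

The Yule-Walker equations for an AR(p) process read, in matrix form,
  Gamma_p phi = r_p,   with   (Gamma_p)_{ij} = gamma(|i - j|),
                       (r_p)_i = gamma(i),   i,j = 1..p.
Substitute the sample gammas (Toeplitz matrix and right-hand side of size 2):
  Gamma_p = [[5.1415, -2.4061], [-2.4061, 5.1415]]
  r_p     = [-2.4061, 0.8771]
Written out:
  5.1415 phi_1 - 2.4061 phi_2 = -2.4061
  -2.4061 phi_1 + 5.1415 phi_2 = 0.8771
Solve by Cramer's rule:
  det = gamma(0)^2 - gamma(1)^2 = (5.1415)^2 - (-2.4061)^2 = 26.43502225 - 5.78931721 = 20.64570504
  phi_hat_1 = [gamma(1) gamma(0) - gamma(1) gamma(2)] / det = [(-2.4061)(5.1415) - (-2.4061)(0.8771)] / 20.64570504 = -10.26057284 / 20.64570504 = -0.497
  phi_hat_2 = [gamma(0) gamma(2) - gamma(1)^2] / det = [(5.1415)(0.8771) - (-2.4061)^2] / 20.64570504 = -1.27970756 / 20.64570504 = -0.062
So phi_hat = [-0.4970, -0.0620].
Therefore phi_hat_2 = -0.0620.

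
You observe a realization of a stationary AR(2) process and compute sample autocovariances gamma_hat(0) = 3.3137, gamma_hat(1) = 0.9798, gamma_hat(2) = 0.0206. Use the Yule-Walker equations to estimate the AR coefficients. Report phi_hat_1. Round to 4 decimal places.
\hat\phi_{1} = 0.3220

The Yule-Walker equations for an AR(p) process read, in matrix form,
  Gamma_p phi = r_p,   with   (Gamma_p)_{ij} = gamma(|i - j|),
                       (r_p)_i = gamma(i),   i,j = 1..p.
Substitute the sample gammas (Toeplitz matrix and right-hand side of size 2):
  Gamma_p = [[3.3137, 0.9798], [0.9798, 3.3137]]
  r_p     = [0.9798, 0.0206]
Written out:
  3.3137 phi_1 + 0.9798 phi_2 = 0.9798
  0.9798 phi_1 + 3.3137 phi_2 = 0.0206
Solve by Cramer's rule:
  det = gamma(0)^2 - gamma(1)^2 = (3.3137)^2 - (0.9798)^2 = 10.98060769 - 0.96000804 = 10.02059965
  phi_hat_1 = [gamma(1) gamma(0) - gamma(1) gamma(2)] / det = [(0.9798)(3.3137) - (0.9798)(0.0206)] / 10.02059965 = 3.22657938 / 10.02059965 = 0.322
  phi_hat_2 = [gamma(0) gamma(2) - gamma(1)^2] / det = [(3.3137)(0.0206) - (0.9798)^2] / 10.02059965 = -0.89174582 / 10.02059965 = -0.089
So phi_hat = [0.3220, -0.0890].
Therefore phi_hat_1 = 0.3220.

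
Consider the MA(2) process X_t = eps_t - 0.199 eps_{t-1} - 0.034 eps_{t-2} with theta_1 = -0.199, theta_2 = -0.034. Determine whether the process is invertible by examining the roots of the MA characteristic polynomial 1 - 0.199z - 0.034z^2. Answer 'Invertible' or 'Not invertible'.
\text{Invertible}

The MA(q) characteristic polynomial is P(z) = 1 - 0.199z - 0.034z^2.
Invertibility requires all roots to lie outside the unit circle, i.e. |z| > 1 for every root.
Set 1 + (-0.199) z + (-0.034) z^2 = 0, i.e. a z^2 + b z + c = 0 with a = -0.034, b = -0.199, c = 1.
Discriminant D = b^2 - 4ac = (-0.199)^2 - 4*(-0.034)*1 = 0.039601 - (-0.136) = 0.175601.
D >= 0, so the roots are real: z = (-b +/- sqrt(D)) / (2a) = (0.199 +/- 0.419048) / (-0.068).
  z_1 = (0.199 + 0.419048) / (-0.068) = -9.0889,   |z_1| = 9.0889.
  z_2 = (0.199 - 0.419048) / (-0.068) = 3.236,   |z_2| = 3.236.
Moduli of all roots: 9.0889, 3.2360.
All moduli strictly greater than 1? Yes.
Verdict: Invertible.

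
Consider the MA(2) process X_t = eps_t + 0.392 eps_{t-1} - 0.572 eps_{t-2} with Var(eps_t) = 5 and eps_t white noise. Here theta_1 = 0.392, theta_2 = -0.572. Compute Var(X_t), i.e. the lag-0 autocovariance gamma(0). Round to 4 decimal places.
\gamma(0) = 7.4042

For an MA(q) process X_t = eps_t + sum_i theta_i eps_{t-i} with
Var(eps_t) = sigma^2, the variance is
  gamma(0) = sigma^2 * (1 + sum_i theta_i^2).
  sum_i theta_i^2 = (0.392)^2 + (-0.572)^2 = 0.153664 + 0.327184 = 0.480848.
  gamma(0) = 5 * (1 + 0.480848) = 5 * 1.480848 = 7.40424, which rounds to 7.4042.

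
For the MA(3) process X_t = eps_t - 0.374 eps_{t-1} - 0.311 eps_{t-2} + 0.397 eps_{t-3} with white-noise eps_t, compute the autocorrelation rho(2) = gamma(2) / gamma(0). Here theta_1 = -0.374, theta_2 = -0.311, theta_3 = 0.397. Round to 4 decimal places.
\rho(2) = -0.3296

For an MA(q) process with theta_0 = 1, the autocovariance is
  gamma(k) = sigma^2 * sum_{i=0..q-k} theta_i * theta_{i+k},
and rho(k) = gamma(k) / gamma(0). Sigma^2 cancels.
  numerator   = (1)*(-0.311) + (-0.374)*(0.397) = -0.459478.
  denominator = (1)^2 + (-0.374)^2 + (-0.311)^2 + (0.397)^2 = 1.394206.
  rho(2) = -0.459478 / 1.394206 = -0.3296.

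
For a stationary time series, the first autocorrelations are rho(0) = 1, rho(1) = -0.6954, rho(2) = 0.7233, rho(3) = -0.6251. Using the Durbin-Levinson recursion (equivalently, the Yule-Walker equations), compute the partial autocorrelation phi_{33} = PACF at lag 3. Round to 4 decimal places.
\phi_{33} = -0.0810

The PACF at lag k is phi_{kk}, the last component of the solution
to the Yule-Walker system G_k phi = r_k where
  (G_k)_{ij} = rho(|i - j|), (r_k)_i = rho(i), i,j = 1..k.
Equivalently, Durbin-Levinson gives phi_{kk} iteratively:
  phi_{11} = rho(1)
  phi_{kk} = [rho(k) - sum_{j=1..k-1} phi_{k-1,j} rho(k-j)]
            / [1 - sum_{j=1..k-1} phi_{k-1,j} rho(j)],
  phi_{k,j} = phi_{k-1,j} - phi_{kk} phi_{k-1,k-j},  j = 1..k-1.
Step k = 1:
  phi_11 = rho(1) = -0.6954.
Step k = 2:
  phi_22 = [rho(2) - phi_11 rho(1)] / [1 - phi_11 rho(1)] = [0.7233 - (-0.6954)(-0.6954)] / [1 - (-0.6954)(-0.6954)]
         = 0.23971884 / 0.51641884 = 0.464195.
  Update: phi_21 = phi_11 - phi_22 phi_11 = -0.6954 - (0.464195)(-0.6954) = -0.372599.
Step k = 3:
  phi_33 = [rho(3) - phi_21 rho(2) - phi_22 rho(1)] / [1 - phi_21 rho(1) - phi_22 rho(2)]
    numerator   = -0.6251 - (-0.372599)(0.7233) - (0.464195)(-0.6954) = -0.03279816
    denominator = 1 - (-0.372599)(-0.6954) - (0.464195)(0.7233) = 0.40514265
  phi_33 = -0.03279816 / 0.40514265 = -0.081.
Therefore phi_{33} = -0.0810.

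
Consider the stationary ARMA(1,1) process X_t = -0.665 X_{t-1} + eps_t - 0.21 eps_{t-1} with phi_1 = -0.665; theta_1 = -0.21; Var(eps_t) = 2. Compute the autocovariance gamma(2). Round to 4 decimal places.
\gamma(2) = 2.3778

Multiply the model equation by X_{t-k} and take expectations. With theta_0 = psi_0 = 1 and psi_j the MA(infinity) weights, this gives
  gamma(k) - sum_i phi_i gamma(k-i) = c_k,
  c_k = sigma^2 * sum_{j=k..q} theta_j psi_{j-k}   (c_k = 0 for k > q),
using gamma(-m) = gamma(m).
psi-weights needed (psi_j = theta_j + sum_i phi_i psi_{j-i}):
  psi_1 = theta_1 + phi_1 = -0.21 + (-0.665) = -0.875
Right-hand sides:
  c_0 = sigma^2 (1 + theta_1 psi_1) = 2 * (1 + (-0.21)(-0.875)) = 2 * 1.18375 = 2.3675
  c_1 = sigma^2 theta_1 = 2 * (-0.21) = -0.42
  c_2 = 0
Equations for k = 0 and k = 1 (AR order 1):
  gamma(0) = phi_1 gamma(1) + c_0
  gamma(1) = phi_1 gamma(0) + c_1
Substituting the second into the first: gamma(0) (1 - phi_1^2) = c_0 + phi_1 c_1, so
  gamma(0) = (c_0 + phi_1 c_1) / (1 - phi_1^2) = (2.3675 + (-0.665)(-0.42)) / (1 - (-0.665)^2) = 2.6468 / 0.557775 = 4.745283.
  gamma(1) = phi_1 gamma(0) + c_1 = (-0.665)(4.745283) + (-0.42) = -3.575613.
For k = 2 (> q): gamma(2) = phi_1 gamma(1) = (-0.665)(-3.575613) = 2.377783.
Therefore gamma(2) = 2.3778 (to 4 decimal places).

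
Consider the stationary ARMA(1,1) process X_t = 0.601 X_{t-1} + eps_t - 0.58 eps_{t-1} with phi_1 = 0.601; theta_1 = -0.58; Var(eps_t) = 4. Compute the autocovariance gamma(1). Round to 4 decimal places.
\gamma(1) = 0.0857

Multiply the model equation by X_{t-k} and take expectations. With theta_0 = psi_0 = 1 and psi_j the MA(infinity) weights, this gives
  gamma(k) - sum_i phi_i gamma(k-i) = c_k,
  c_k = sigma^2 * sum_{j=k..q} theta_j psi_{j-k}   (c_k = 0 for k > q),
using gamma(-m) = gamma(m).
psi-weights needed (psi_j = theta_j + sum_i phi_i psi_{j-i}):
  psi_1 = theta_1 + phi_1 = -0.58 + (0.601) = 0.021
Right-hand sides:
  c_0 = sigma^2 (1 + theta_1 psi_1) = 4 * (1 + (-0.58)(0.021)) = 4 * 0.98782 = 3.95128
  c_1 = sigma^2 theta_1 = 4 * (-0.58) = -2.32
  c_2 = 0
Equations for k = 0 and k = 1 (AR order 1):
  gamma(0) = phi_1 gamma(1) + c_0
  gamma(1) = phi_1 gamma(0) + c_1
Substituting the second into the first: gamma(0) (1 - phi_1^2) = c_0 + phi_1 c_1, so
  gamma(0) = (c_0 + phi_1 c_1) / (1 - phi_1^2) = (3.95128 + (0.601)(-2.32)) / (1 - (0.601)^2) = 2.55696 / 0.638799 = 4.002761.
  gamma(1) = phi_1 gamma(0) + c_1 = (0.601)(4.002761) + (-2.32) = 0.08566.
Therefore gamma(1) = 0.0857 (to 4 decimal places).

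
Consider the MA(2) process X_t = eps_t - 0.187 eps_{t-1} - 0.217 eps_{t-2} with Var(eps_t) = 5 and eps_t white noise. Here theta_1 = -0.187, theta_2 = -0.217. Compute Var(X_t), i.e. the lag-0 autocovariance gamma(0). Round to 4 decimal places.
\gamma(0) = 5.4103

For an MA(q) process X_t = eps_t + sum_i theta_i eps_{t-i} with
Var(eps_t) = sigma^2, the variance is
  gamma(0) = sigma^2 * (1 + sum_i theta_i^2).
  sum_i theta_i^2 = (-0.187)^2 + (-0.217)^2 = 0.034969 + 0.047089 = 0.082058.
  gamma(0) = 5 * (1 + 0.082058) = 5 * 1.082058 = 5.41029, which rounds to 5.4103.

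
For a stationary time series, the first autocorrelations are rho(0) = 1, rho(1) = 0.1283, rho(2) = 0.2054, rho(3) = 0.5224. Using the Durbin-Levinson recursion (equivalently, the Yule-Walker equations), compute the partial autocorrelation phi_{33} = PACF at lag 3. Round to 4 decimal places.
\phi_{33} = 0.5030

The PACF at lag k is phi_{kk}, the last component of the solution
to the Yule-Walker system G_k phi = r_k where
  (G_k)_{ij} = rho(|i - j|), (r_k)_i = rho(i), i,j = 1..k.
Equivalently, Durbin-Levinson gives phi_{kk} iteratively:
  phi_{11} = rho(1)
  phi_{kk} = [rho(k) - sum_{j=1..k-1} phi_{k-1,j} rho(k-j)]
            / [1 - sum_{j=1..k-1} phi_{k-1,j} rho(j)],
  phi_{k,j} = phi_{k-1,j} - phi_{kk} phi_{k-1,k-j},  j = 1..k-1.
Step k = 1:
  phi_11 = rho(1) = 0.1283.
Step k = 2:
  phi_22 = [rho(2) - phi_11 rho(1)] / [1 - phi_11 rho(1)] = [0.2054 - (0.1283)(0.1283)] / [1 - (0.1283)(0.1283)]
         = 0.18893911 / 0.98353911 = 0.192101.
  Update: phi_21 = phi_11 - phi_22 phi_11 = 0.1283 - (0.192101)(0.1283) = 0.103653.
Step k = 3:
  phi_33 = [rho(3) - phi_21 rho(2) - phi_22 rho(1)] / [1 - phi_21 rho(1) - phi_22 rho(2)]
    numerator   = 0.5224 - (0.103653)(0.2054) - (0.192101)(0.1283) = 0.476463
    denominator = 1 - (0.103653)(0.1283) - (0.192101)(0.2054) = 0.94724367
  phi_33 = 0.476463 / 0.94724367 = 0.503.
Therefore phi_{33} = 0.5030.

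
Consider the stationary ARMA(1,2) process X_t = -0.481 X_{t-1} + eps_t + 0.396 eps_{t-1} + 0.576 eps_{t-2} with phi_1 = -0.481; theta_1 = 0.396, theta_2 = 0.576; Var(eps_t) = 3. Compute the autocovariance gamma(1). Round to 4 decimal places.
\gamma(1) = -1.1267

Multiply the model equation by X_{t-k} and take expectations. With theta_0 = psi_0 = 1 and psi_j the MA(infinity) weights, this gives
  gamma(k) - sum_i phi_i gamma(k-i) = c_k,
  c_k = sigma^2 * sum_{j=k..q} theta_j psi_{j-k}   (c_k = 0 for k > q),
using gamma(-m) = gamma(m).
psi-weights needed (psi_j = theta_j + sum_i phi_i psi_{j-i}):
  psi_1 = theta_1 + phi_1 = 0.396 + (-0.481) = -0.085
  psi_2 = theta_2 + phi_1 psi_1 = 0.576 + (-0.481)(-0.085) = 0.616885
Right-hand sides:
  c_0 = sigma^2 (1 + theta_1 psi_1 + theta_2 psi_2) = 3 * (1 + (0.396)(-0.085) + (0.576)(0.616885)) = 3 * 1.321666 = 3.964997
  c_1 = sigma^2 (theta_1 + theta_2 psi_1) = 3 * (0.396 + (0.576)(-0.085)) = 1.04112
  c_2 = sigma^2 theta_2 = 3 * (0.576) = 1.728
Equations for k = 0 and k = 1 (AR order 1):
  gamma(0) = phi_1 gamma(1) + c_0
  gamma(1) = phi_1 gamma(0) + c_1
Substituting the second into the first: gamma(0) (1 - phi_1^2) = c_0 + phi_1 c_1, so
  gamma(0) = (c_0 + phi_1 c_1) / (1 - phi_1^2) = (3.964997 + (-0.481)(1.04112)) / (1 - (-0.481)^2) = 3.464219 / 0.768639 = 4.506951.
  gamma(1) = phi_1 gamma(0) + c_1 = (-0.481)(4.506951) + (1.04112) = -1.126724.
Therefore gamma(1) = -1.1267 (to 4 decimal places).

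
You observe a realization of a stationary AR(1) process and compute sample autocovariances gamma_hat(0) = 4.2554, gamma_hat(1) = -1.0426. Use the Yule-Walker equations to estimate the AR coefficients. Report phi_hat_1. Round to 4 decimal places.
\hat\phi_{1} = -0.2450

The Yule-Walker equations for an AR(p) process read, in matrix form,
  Gamma_p phi = r_p,   with   (Gamma_p)_{ij} = gamma(|i - j|),
                       (r_p)_i = gamma(i),   i,j = 1..p.
Substitute the sample gammas (Toeplitz matrix and right-hand side of size 1):
  Gamma_p = [[4.2554]]
  r_p     = [-1.0426]
With p = 1 this is the single equation gamma(0) phi_1 = gamma(1):
  phi_hat_1 = gamma(1) / gamma(0) = -1.0426 / 4.2554 = -0.2450.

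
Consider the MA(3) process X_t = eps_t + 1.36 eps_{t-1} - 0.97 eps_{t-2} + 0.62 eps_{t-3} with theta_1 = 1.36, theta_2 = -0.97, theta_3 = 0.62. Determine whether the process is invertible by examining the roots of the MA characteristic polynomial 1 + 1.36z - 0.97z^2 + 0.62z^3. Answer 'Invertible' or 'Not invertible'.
\text{Not invertible}

The MA(q) characteristic polynomial is P(z) = 1 + 1.36z - 0.97z^2 + 0.62z^3.
Invertibility requires all roots to lie outside the unit circle, i.e. |z| > 1 for every root.
Degree 3: look for a simple real root z0 first, then factor out (1 - z/z0) and solve the remaining quadratic.
Testing z0 = -0.5: P(-0.5) = 1 + (1.36)(-0.5) + (-0.97)(-0.5)^2 + (0.62)(-0.5)^3
  = 1 + (-0.68) + (-0.2425) + (-0.0775) = 0.  So z_0 = -0.5 is a root, |z_0| = 0.5.
Divide out the factor (1 + 2 z) = (1 - z/z0) (since 1/z0 = -2):
  P(z) = (1 + 2 z)(1 + (-0.64) z + (0.31) z^2)
  [check: z-coef -0.64 - (-2) = 1.36; z^2-coef 0.31 - (-2)(-0.64) = -0.97; z^3-coef -(-2)(0.31) = 0.62.]
Remaining roots from the quadratic factor 1 + (-0.64) z + (0.31) z^2:
  Set 1 + (-0.64) z + (0.31) z^2 = 0, i.e. a z^2 + b z + c = 0 with a = 0.31, b = -0.64, c = 1.
  Discriminant D = b^2 - 4ac = (-0.64)^2 - 4*(0.31)*1 = 0.4096 - (1.24) = -0.8304.
  D < 0, so the roots are the complex-conjugate pair z = (-b +/- i sqrt(-D)) / (2a) = 1.0323 +/- 1.4698i.
  For a conjugate pair |z|^2 = z * conj(z) = (product of roots) = c/a = 1/(0.31) = 3.225806, so |z| = sqrt(3.225806) = 1.7961 for both roots.
Moduli of all roots: 0.5000, 1.7961, 1.7961.
All moduli strictly greater than 1? No.
Verdict: Not invertible.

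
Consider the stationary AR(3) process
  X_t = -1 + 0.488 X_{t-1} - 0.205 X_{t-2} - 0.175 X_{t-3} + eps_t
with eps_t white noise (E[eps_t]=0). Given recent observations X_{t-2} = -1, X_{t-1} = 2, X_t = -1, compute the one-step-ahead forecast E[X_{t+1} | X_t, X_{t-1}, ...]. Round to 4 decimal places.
E[X_{t+1} \mid \mathcal F_t] = -1.7230

For an AR(p) model X_t = c + sum_i phi_i X_{t-i} + eps_t, the
one-step-ahead conditional mean is
  E[X_{t+1} | X_t, ...] = c + sum_i phi_i X_{t+1-i}.
Substitute known values:
  E[X_{t+1} | ...] = -1 + (0.488) * (-1) + (-0.205) * (2) + (-0.175) * (-1)
                   = -1.7230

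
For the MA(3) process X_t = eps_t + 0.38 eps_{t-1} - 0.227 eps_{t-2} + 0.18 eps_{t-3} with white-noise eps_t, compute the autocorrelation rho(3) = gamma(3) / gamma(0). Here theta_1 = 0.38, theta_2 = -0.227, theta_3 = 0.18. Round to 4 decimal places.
\rho(3) = 0.1465

For an MA(q) process with theta_0 = 1, the autocovariance is
  gamma(k) = sigma^2 * sum_{i=0..q-k} theta_i * theta_{i+k},
and rho(k) = gamma(k) / gamma(0). Sigma^2 cancels.
  numerator   = (1)*(0.18) = 0.18.
  denominator = (1)^2 + (0.38)^2 + (-0.227)^2 + (0.18)^2 = 1.228329.
  rho(3) = 0.18 / 1.228329 = 0.1465.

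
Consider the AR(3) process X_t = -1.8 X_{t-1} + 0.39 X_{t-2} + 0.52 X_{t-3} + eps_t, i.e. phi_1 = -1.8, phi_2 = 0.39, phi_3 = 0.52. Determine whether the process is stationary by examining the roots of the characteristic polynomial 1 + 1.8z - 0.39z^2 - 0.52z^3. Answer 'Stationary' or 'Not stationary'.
\text{Not stationary}

The AR(p) characteristic polynomial is P(z) = 1 + 1.8z - 0.39z^2 - 0.52z^3.
Stationarity requires all roots to lie outside the unit circle, i.e. |z| > 1 for every root.
Degree 3: look for a simple real root z0 first, then factor out (1 - z/z0) and solve the remaining quadratic.
Testing z0 = -2: P(-2) = 1 + (1.8)(-2) + (-0.39)(-2)^2 + (-0.52)(-2)^3
  = 1 + (-3.6) + (-1.56) + (4.16) = 0.  So z_0 = -2 is a root, |z_0| = 2.
Divide out the factor (1 + 0.5 z) = (1 - z/z0) (since 1/z0 = -0.5):
  P(z) = (1 + 0.5 z)(1 + (1.3) z + (-1.04) z^2)
  [check: z-coef 1.3 - (-0.5) = 1.8; z^2-coef -1.04 - (-0.5)(1.3) = -0.39; z^3-coef -(-0.5)(-1.04) = -0.52.]
Remaining roots from the quadratic factor 1 + (1.3) z + (-1.04) z^2:
  Set 1 + (1.3) z + (-1.04) z^2 = 0, i.e. a z^2 + b z + c = 0 with a = -1.04, b = 1.3, c = 1.
  Discriminant D = b^2 - 4ac = (1.3)^2 - 4*(-1.04)*1 = 1.69 - (-4.16) = 5.85.
  D >= 0, so the roots are real: z = (-b +/- sqrt(D)) / (2a) = (-1.3 +/- 2.418677) / (-2.08).
    z_1 = (-1.3 + 2.418677) / (-2.08) = -0.5378,   |z_1| = 0.5378.
    z_2 = (-1.3 - 2.418677) / (-2.08) = 1.7878,   |z_2| = 1.7878.
Moduli of all roots: 2.0000, 0.5378, 1.7878.
All moduli strictly greater than 1? No.
Verdict: Not stationary.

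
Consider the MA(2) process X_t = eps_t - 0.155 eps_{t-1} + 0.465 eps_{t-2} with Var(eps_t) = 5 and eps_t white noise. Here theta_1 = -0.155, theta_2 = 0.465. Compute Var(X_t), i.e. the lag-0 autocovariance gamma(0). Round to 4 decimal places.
\gamma(0) = 6.2013

For an MA(q) process X_t = eps_t + sum_i theta_i eps_{t-i} with
Var(eps_t) = sigma^2, the variance is
  gamma(0) = sigma^2 * (1 + sum_i theta_i^2).
  sum_i theta_i^2 = (-0.155)^2 + (0.465)^2 = 0.024025 + 0.216225 = 0.24025.
  gamma(0) = 5 * (1 + 0.24025) = 5 * 1.24025 = 6.20125, which rounds to 6.2013.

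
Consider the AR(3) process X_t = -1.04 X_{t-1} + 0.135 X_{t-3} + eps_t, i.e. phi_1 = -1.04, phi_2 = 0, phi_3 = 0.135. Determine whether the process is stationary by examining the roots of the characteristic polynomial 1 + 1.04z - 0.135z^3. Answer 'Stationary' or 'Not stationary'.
\text{Stationary}

The AR(p) characteristic polynomial is P(z) = 1 + 1.04z - 0.135z^3.
Stationarity requires all roots to lie outside the unit circle, i.e. |z| > 1 for every root.
Degree 3: look for a simple real root z0 first, then factor out (1 - z/z0) and solve the remaining quadratic.
Testing z0 = -2: P(-2) = 1 + (1.04)(-2) + (0)(-2)^2 + (-0.135)(-2)^3
  = 1 + (-2.08) + (0) + (1.08) = 0.  So z_0 = -2 is a root, |z_0| = 2.
Divide out the factor (1 + 0.5 z) = (1 - z/z0) (since 1/z0 = -0.5):
  P(z) = (1 + 0.5 z)(1 + (0.54) z + (-0.27) z^2)
  [check: z-coef 0.54 - (-0.5) = 1.04; z^2-coef -0.27 - (-0.5)(0.54) = 0; z^3-coef -(-0.5)(-0.27) = -0.135.]
Remaining roots from the quadratic factor 1 + (0.54) z + (-0.27) z^2:
  Set 1 + (0.54) z + (-0.27) z^2 = 0, i.e. a z^2 + b z + c = 0 with a = -0.27, b = 0.54, c = 1.
  Discriminant D = b^2 - 4ac = (0.54)^2 - 4*(-0.27)*1 = 0.2916 - (-1.08) = 1.3716.
  D >= 0, so the roots are real: z = (-b +/- sqrt(D)) / (2a) = (-0.54 +/- 1.171153) / (-0.54).
    z_1 = (-0.54 + 1.171153) / (-0.54) = -1.1688,   |z_1| = 1.1688.
    z_2 = (-0.54 - 1.171153) / (-0.54) = 3.1688,   |z_2| = 3.1688.
Moduli of all roots: 2.0000, 1.1688, 3.1688.
All moduli strictly greater than 1? Yes.
Verdict: Stationary.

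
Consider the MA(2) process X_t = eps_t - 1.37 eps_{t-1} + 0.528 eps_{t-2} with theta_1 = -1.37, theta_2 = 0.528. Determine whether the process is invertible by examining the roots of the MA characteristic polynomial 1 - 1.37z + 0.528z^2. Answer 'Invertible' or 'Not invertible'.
\text{Invertible}

The MA(q) characteristic polynomial is P(z) = 1 - 1.37z + 0.528z^2.
Invertibility requires all roots to lie outside the unit circle, i.e. |z| > 1 for every root.
Set 1 + (-1.37) z + (0.528) z^2 = 0, i.e. a z^2 + b z + c = 0 with a = 0.528, b = -1.37, c = 1.
Discriminant D = b^2 - 4ac = (-1.37)^2 - 4*(0.528)*1 = 1.8769 - (2.112) = -0.2351.
D < 0, so the roots are the complex-conjugate pair z = (-b +/- i sqrt(-D)) / (2a) = 1.2973 +/- 0.4592i.
For a conjugate pair |z|^2 = z * conj(z) = (product of roots) = c/a = 1/(0.528) = 1.893939, so |z| = sqrt(1.893939) = 1.3762 for both roots.
Moduli of all roots: 1.3762, 1.3762.
All moduli strictly greater than 1? Yes.
Verdict: Invertible.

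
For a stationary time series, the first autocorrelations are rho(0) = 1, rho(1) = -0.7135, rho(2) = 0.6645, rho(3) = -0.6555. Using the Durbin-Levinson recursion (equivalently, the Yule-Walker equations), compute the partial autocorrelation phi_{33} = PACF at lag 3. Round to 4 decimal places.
\phi_{33} = -0.2391

The PACF at lag k is phi_{kk}, the last component of the solution
to the Yule-Walker system G_k phi = r_k where
  (G_k)_{ij} = rho(|i - j|), (r_k)_i = rho(i), i,j = 1..k.
Equivalently, Durbin-Levinson gives phi_{kk} iteratively:
  phi_{11} = rho(1)
  phi_{kk} = [rho(k) - sum_{j=1..k-1} phi_{k-1,j} rho(k-j)]
            / [1 - sum_{j=1..k-1} phi_{k-1,j} rho(j)],
  phi_{k,j} = phi_{k-1,j} - phi_{kk} phi_{k-1,k-j},  j = 1..k-1.
Step k = 1:
  phi_11 = rho(1) = -0.7135.
Step k = 2:
  phi_22 = [rho(2) - phi_11 rho(1)] / [1 - phi_11 rho(1)] = [0.6645 - (-0.7135)(-0.7135)] / [1 - (-0.7135)(-0.7135)]
         = 0.15541775 / 0.49091775 = 0.316586.
  Update: phi_21 = phi_11 - phi_22 phi_11 = -0.7135 - (0.316586)(-0.7135) = -0.487616.
Step k = 3:
  phi_33 = [rho(3) - phi_21 rho(2) - phi_22 rho(1)] / [1 - phi_21 rho(1) - phi_22 rho(2)]
    numerator   = -0.6555 - (-0.487616)(0.6645) - (0.316586)(-0.7135) = -0.1055951
    denominator = 1 - (-0.487616)(-0.7135) - (0.316586)(0.6645) = 0.44171465
  phi_33 = -0.1055951 / 0.44171465 = -0.2391.
Therefore phi_{33} = -0.2391.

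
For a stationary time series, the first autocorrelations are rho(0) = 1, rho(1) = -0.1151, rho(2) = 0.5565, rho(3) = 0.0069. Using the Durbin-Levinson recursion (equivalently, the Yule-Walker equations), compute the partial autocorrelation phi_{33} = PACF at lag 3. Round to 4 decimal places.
\phi_{33} = 0.1440

The PACF at lag k is phi_{kk}, the last component of the solution
to the Yule-Walker system G_k phi = r_k where
  (G_k)_{ij} = rho(|i - j|), (r_k)_i = rho(i), i,j = 1..k.
Equivalently, Durbin-Levinson gives phi_{kk} iteratively:
  phi_{11} = rho(1)
  phi_{kk} = [rho(k) - sum_{j=1..k-1} phi_{k-1,j} rho(k-j)]
            / [1 - sum_{j=1..k-1} phi_{k-1,j} rho(j)],
  phi_{k,j} = phi_{k-1,j} - phi_{kk} phi_{k-1,k-j},  j = 1..k-1.
Step k = 1:
  phi_11 = rho(1) = -0.1151.
Step k = 2:
  phi_22 = [rho(2) - phi_11 rho(1)] / [1 - phi_11 rho(1)] = [0.5565 - (-0.1151)(-0.1151)] / [1 - (-0.1151)(-0.1151)]
         = 0.54325199 / 0.98675199 = 0.550546.
  Update: phi_21 = phi_11 - phi_22 phi_11 = -0.1151 - (0.550546)(-0.1151) = -0.051732.
Step k = 3:
  phi_33 = [rho(3) - phi_21 rho(2) - phi_22 rho(1)] / [1 - phi_21 rho(1) - phi_22 rho(2)]
    numerator   = 0.0069 - (-0.051732)(0.5565) - (0.550546)(-0.1151) = 0.09905677
    denominator = 1 - (-0.051732)(-0.1151) - (0.550546)(0.5565) = 0.68766698
  phi_33 = 0.09905677 / 0.68766698 = 0.144.
Therefore phi_{33} = 0.1440.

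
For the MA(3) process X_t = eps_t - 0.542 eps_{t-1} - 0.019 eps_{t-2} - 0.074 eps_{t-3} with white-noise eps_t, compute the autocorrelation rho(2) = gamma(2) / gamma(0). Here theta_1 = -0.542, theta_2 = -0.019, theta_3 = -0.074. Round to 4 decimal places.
\rho(2) = 0.0162

For an MA(q) process with theta_0 = 1, the autocovariance is
  gamma(k) = sigma^2 * sum_{i=0..q-k} theta_i * theta_{i+k},
and rho(k) = gamma(k) / gamma(0). Sigma^2 cancels.
  numerator   = (1)*(-0.019) + (-0.542)*(-0.074) = 0.021108.
  denominator = (1)^2 + (-0.542)^2 + (-0.019)^2 + (-0.074)^2 = 1.299601.
  rho(2) = 0.021108 / 1.299601 = 0.0162.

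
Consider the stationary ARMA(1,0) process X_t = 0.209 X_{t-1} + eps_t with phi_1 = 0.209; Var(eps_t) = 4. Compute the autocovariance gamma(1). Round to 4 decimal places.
\gamma(1) = 0.8742

Multiply the model equation by X_{t-k} and take expectations. With theta_0 = psi_0 = 1 and psi_j the MA(infinity) weights, this gives
  gamma(k) - sum_i phi_i gamma(k-i) = c_k,
  c_k = sigma^2 * sum_{j=k..q} theta_j psi_{j-k}   (c_k = 0 for k > q),
using gamma(-m) = gamma(m).
Pure AR (q = 0): c_0 = sigma^2 = 4, c_k = 0 for k >= 1.
Equations for k = 0 and k = 1 (AR order 1):
  gamma(0) = phi_1 gamma(1) + c_0
  gamma(1) = phi_1 gamma(0) + c_1
Substituting the second into the first: gamma(0) (1 - phi_1^2) = c_0 + phi_1 c_1, so
  gamma(0) = c_0 / (1 - phi_1^2) = 4 / (1 - (0.209)^2) = 4 / 0.956319 = 4.182705.
  gamma(1) = phi_1 gamma(0) = (0.209)(4.182705) = 0.874185.
Therefore gamma(1) = 0.8742 (to 4 decimal places).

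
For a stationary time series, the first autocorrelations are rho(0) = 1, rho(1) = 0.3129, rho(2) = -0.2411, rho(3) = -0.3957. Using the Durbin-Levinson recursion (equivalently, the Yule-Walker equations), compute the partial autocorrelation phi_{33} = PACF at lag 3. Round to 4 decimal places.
\phi_{33} = -0.2250

The PACF at lag k is phi_{kk}, the last component of the solution
to the Yule-Walker system G_k phi = r_k where
  (G_k)_{ij} = rho(|i - j|), (r_k)_i = rho(i), i,j = 1..k.
Equivalently, Durbin-Levinson gives phi_{kk} iteratively:
  phi_{11} = rho(1)
  phi_{kk} = [rho(k) - sum_{j=1..k-1} phi_{k-1,j} rho(k-j)]
            / [1 - sum_{j=1..k-1} phi_{k-1,j} rho(j)],
  phi_{k,j} = phi_{k-1,j} - phi_{kk} phi_{k-1,k-j},  j = 1..k-1.
Step k = 1:
  phi_11 = rho(1) = 0.3129.
Step k = 2:
  phi_22 = [rho(2) - phi_11 rho(1)] / [1 - phi_11 rho(1)] = [-0.2411 - (0.3129)(0.3129)] / [1 - (0.3129)(0.3129)]
         = -0.33900641 / 0.90209359 = -0.3758.
  Update: phi_21 = phi_11 - phi_22 phi_11 = 0.3129 - (-0.3758)(0.3129) = 0.430488.
Step k = 3:
  phi_33 = [rho(3) - phi_21 rho(2) - phi_22 rho(1)] / [1 - phi_21 rho(1) - phi_22 rho(2)]
    numerator   = -0.3957 - (0.430488)(-0.2411) - (-0.3758)(0.3129) = -0.17432172
    denominator = 1 - (0.430488)(0.3129) - (-0.3758)(-0.2411) = 0.77469512
  phi_33 = -0.17432172 / 0.77469512 = -0.225.
Therefore phi_{33} = -0.2250.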